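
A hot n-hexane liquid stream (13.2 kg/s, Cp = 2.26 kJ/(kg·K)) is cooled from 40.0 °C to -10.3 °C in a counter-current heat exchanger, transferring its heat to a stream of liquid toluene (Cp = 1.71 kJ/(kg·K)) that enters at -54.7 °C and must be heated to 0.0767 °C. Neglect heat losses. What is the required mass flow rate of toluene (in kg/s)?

Heat released by hot stream: Q = 13.2 × 2.26 × (40.0 − -10.3) = 1500.5 kJ/s
Energy balance on cold side (adiabatic exchanger): Q = ṁ_c·Cp_c·(T_c,out − T_c,in)
ṁ_c = 1500.5 / [1.71 × (0.0767 − -54.7)] = 16.02 kg/s

ṁ_c = 16.0 kg/s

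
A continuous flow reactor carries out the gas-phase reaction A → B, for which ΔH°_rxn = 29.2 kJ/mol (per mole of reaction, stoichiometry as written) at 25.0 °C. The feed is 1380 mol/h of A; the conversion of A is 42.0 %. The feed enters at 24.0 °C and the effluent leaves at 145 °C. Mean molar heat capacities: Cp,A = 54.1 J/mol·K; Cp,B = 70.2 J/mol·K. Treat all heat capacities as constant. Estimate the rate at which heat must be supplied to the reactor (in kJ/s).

Extent of reaction ξ = 0.420 × 1380 = 579.6 mol/h
Reaction term: ξ·ΔH°_rxn = 579.6 × 29.2 = 16924 kJ/h
Sensible, feed 24.0→25 °C: 74.658 kJ/h
Outlet flows (mol/h): A 800.4, B 579.6
Sensible, products 25→145 °C: 10079 kJ/h
Q = ΔH = 27078 kJ/h = 7.5216 kW
Heat supplied = 7.5216 kJ/s

Q_in = 7.52 kJ/s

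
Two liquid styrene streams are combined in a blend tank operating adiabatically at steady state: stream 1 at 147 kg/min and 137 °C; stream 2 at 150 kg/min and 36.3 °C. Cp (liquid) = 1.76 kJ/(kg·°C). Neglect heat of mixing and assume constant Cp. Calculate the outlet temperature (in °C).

Energy balance with Q = 0: Σ ṁᵢCp,ᵢ(T_out − Tᵢ) = 0
Σ ṁᵢCp,ᵢTᵢ = 147×1.76×137 + 150×1.76×36.3 = 45028
Σ ṁᵢCp,ᵢ = 147×1.76 + 150×1.76 = 522.72
T_out = 45028 / 522.72 = 86.141 °C

T_out = 86.1 °C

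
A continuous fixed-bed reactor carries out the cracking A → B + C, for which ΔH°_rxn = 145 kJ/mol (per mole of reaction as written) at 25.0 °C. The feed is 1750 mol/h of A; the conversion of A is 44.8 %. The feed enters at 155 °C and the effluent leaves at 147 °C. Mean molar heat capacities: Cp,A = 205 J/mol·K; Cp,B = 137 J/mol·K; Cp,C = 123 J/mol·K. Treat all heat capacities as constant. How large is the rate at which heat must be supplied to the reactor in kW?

Extent of reaction ξ = 0.448 × 1750 = 784 mol/h
Reaction term: ξ·ΔH°_rxn = 784 × 145 = 113680 kJ/h
Sensible, feed 155→25 °C: -46638 kJ/h
Outlet flows (mol/h): A 966, B 784, C 784
Sensible, products 25→147 °C: 49028 kJ/h
Q = ΔH = 116070 kJ/h = 32.242 kW
Heat supplied = 32.242 kW

Q_in = 32.2 kW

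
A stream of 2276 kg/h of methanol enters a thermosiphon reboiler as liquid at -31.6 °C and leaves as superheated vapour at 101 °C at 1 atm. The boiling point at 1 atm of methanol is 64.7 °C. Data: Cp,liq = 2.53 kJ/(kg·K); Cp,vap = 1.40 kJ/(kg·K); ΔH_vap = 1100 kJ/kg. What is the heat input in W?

Q = 882000 W

liquid -31.6→64.7 °C: 243.64 kJ/kg
vaporisation at 64.7 °C: 1100 kJ/kg
vapour 64.7→101 °C: 50.82 kJ/kg
Δh = 243.64 + 1100 + 50.82 = 1394.5 kJ/kg
Q = ṁ·Δh = 2276 kg/h × 1394.5 kJ/kg = 3.1738e+06 kJ/h
|Q| = 881.61 kW = 881610 W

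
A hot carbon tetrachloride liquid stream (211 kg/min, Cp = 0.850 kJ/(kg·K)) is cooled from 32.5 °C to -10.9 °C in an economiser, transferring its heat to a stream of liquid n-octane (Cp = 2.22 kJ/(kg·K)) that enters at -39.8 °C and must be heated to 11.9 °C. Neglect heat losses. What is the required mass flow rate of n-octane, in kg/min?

Heat released by hot stream: Q = 211 × 0.850 × (32.5 − -10.9) = 7783.8 kJ/min
Energy balance on cold side (adiabatic exchanger): Q = ṁ_c·Cp_c·(T_c,out − T_c,in)
ṁ_c = 7783.8 / [2.22 × (11.9 − -39.8)] = 67.818 kg/min

ṁ_c = 67.8 kg/min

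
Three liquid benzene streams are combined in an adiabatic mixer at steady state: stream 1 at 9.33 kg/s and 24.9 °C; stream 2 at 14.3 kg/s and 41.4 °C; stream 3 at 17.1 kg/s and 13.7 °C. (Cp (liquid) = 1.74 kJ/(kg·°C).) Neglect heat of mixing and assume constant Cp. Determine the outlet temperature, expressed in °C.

Energy balance with Q = 0: Σ ṁᵢCp,ᵢ(T_out − Tᵢ) = 0
T_out = Σ ṁᵢCp,ᵢTᵢ / Σ ṁᵢCp,ᵢ
      = 1842 / 70.87 = 25.991 °C

T_out = 26.0 °C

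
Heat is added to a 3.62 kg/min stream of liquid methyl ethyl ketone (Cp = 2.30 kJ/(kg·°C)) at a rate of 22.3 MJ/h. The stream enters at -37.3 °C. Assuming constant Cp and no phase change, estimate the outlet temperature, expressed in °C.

T_out = 7.34 °C

Q = 22.3 MJ/h = 371.67 kJ/min
ΔT = Q/(ṁ·Cp) = 371.67/(3.62×2.30) = 44.639 K
T_out = -37.3 + 44.639 = 7.3393 °C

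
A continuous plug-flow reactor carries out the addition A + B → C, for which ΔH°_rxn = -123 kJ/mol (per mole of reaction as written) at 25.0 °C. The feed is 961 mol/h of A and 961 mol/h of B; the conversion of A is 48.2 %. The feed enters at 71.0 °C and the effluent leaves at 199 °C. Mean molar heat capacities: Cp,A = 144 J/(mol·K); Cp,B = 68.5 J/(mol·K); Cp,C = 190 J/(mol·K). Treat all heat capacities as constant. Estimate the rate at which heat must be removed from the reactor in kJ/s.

Extent of reaction ξ = 0.482 × 961 = 463.2 mol/h
Reaction term: ξ·ΔH°_rxn = 463.2 × -123 = -56974 kJ/h
Sensible, feed 71.0→25 °C: -9393.8 kJ/h
Outlet flows (mol/h): A 497.8, B 497.8, C 463.2
Sensible, products 25→199 °C: 33720 kJ/h
Q = ΔH = -32648 kJ/h = -9.0689 kW
Heat removed = 9.0689 kJ/s

Q_out = 9.07 kJ/s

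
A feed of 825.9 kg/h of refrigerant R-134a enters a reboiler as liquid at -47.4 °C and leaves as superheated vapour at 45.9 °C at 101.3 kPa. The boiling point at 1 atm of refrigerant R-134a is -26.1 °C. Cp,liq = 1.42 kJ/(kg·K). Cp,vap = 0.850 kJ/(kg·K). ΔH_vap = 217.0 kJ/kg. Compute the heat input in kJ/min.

liquid -47.4→-26.1 °C: 30.246 kJ/kg
vaporisation at -26.1 °C: 217 kJ/kg
vapour -26.1→45.9 °C: 61.2 kJ/kg
Δh = 30.246 + 217 + 61.2 = 308.45 kJ/kg
Q = ṁ·Δh = 825.9 kg/h × 308.45 kJ/kg = 254750 kJ/h
|Q| = 70.763 kW = 4245.8 kJ/min

Q = 4250 kJ/min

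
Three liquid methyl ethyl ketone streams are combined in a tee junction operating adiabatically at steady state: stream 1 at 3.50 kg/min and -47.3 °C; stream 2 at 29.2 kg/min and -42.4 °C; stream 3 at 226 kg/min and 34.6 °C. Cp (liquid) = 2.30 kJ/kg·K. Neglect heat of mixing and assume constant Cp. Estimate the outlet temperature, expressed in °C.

T_out = 24.8 °C

No heat crosses the boundary, so H_out = H_in.
Σ ṁᵢCp,ᵢTᵢ = 3.50×2.30×-47.3 + 29.2×2.30×-42.4 + 226×2.30×34.6 = 14757
Σ ṁᵢCp,ᵢ = 3.50×2.30 + 29.2×2.30 + 226×2.30 = 595.01
T_out = 14757 / 595.01 = 24.801 °C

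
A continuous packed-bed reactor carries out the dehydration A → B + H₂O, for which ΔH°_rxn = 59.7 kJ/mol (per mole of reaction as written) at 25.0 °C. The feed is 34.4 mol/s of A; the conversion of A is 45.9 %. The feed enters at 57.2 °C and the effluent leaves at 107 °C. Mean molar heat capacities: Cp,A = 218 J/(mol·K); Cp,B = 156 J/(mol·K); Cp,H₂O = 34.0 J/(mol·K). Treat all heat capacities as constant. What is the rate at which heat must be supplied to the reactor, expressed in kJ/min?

Extent of reaction ξ = 0.459 × 34.4 = 15.79 mol/s
Reaction term: ξ·ΔH°_rxn = 15.79 × 59.7 = 942.64 kJ/s
Sensible, feed 57.2→25 °C: -241.47 kJ/s
Outlet flows (mol/s): A 18.61, B 15.79, H₂O 15.79
Sensible, products 25→107 °C: 578.68 kJ/s
Q = ΔH = 1279.8 kJ/s = 1279.8 kW
Heat supplied = 76791 kJ/min

Q_in = 76800 kJ/min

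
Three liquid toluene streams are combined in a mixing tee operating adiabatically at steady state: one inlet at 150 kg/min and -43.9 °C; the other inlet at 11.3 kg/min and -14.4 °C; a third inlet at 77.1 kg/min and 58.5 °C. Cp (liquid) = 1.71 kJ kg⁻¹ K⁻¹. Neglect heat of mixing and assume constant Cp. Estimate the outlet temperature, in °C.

Adiabatic, steady state ⇒ Σ ṁᵢCp,ᵢ(T_out − Tᵢ) = 0
Σ ṁᵢCp,ᵢTᵢ = 150×1.71×-43.9 + 11.3×1.71×-14.4 + 77.1×1.71×58.5 = -3825.9
Σ ṁᵢCp,ᵢ = 150×1.71 + 11.3×1.71 + 77.1×1.71 = 407.66
T_out = -3825.9 / 407.66 = -9.3849 °C

T_out = -9.38 °C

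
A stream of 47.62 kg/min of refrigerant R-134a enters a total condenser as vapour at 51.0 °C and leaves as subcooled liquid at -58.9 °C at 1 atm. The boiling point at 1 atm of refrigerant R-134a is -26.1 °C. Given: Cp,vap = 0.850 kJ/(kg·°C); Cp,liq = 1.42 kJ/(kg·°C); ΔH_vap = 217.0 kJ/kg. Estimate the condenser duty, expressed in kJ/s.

vapour 51.0→-26.1 °C: -65.535 kJ/kg
condensation at -26.1 °C: -217 kJ/kg
liquid -26.1→-58.9 °C: -46.576 kJ/kg
Δh = -65.535 + -217 + -46.576 = -329.11 kJ/kg
Q = ṁ·Δh = 47.62 kg/min × -329.11 kJ/kg = -15672 kJ/min
|Q| = 261.2 kW

Q_c = 261 kJ/s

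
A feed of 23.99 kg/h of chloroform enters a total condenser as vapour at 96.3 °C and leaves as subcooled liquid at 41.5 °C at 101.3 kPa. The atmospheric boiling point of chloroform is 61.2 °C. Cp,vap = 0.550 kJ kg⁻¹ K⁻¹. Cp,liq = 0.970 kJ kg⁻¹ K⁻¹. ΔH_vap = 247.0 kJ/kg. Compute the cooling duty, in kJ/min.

Q_c = 114 kJ/min

vapour 96.3→61.2 °C: -19.305 kJ/kg
condensation at 61.2 °C: -247 kJ/kg
liquid 61.2→41.5 °C: -19.109 kJ/kg
Δh = -19.305 + -247 + -19.109 = -285.41 kJ/kg
Q = ṁ·Δh = 23.99 kg/h × -285.41 kJ/kg = -6847.1 kJ/h
|Q| = 1.902 kW = 114.12 kJ/min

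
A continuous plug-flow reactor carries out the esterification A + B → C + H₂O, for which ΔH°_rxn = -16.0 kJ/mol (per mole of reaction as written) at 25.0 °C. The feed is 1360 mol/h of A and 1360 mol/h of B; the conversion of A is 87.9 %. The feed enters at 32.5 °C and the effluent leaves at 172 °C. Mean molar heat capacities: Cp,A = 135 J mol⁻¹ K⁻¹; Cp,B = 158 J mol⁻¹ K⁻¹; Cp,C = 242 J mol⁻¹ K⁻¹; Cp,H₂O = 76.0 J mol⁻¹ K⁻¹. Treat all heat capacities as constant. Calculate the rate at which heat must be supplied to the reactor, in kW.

Q_in = 11.3 kW

Extent of reaction ξ = 0.879 × 1360 = 1195.4 mol/h
Reaction term: ξ·ΔH°_rxn = 1195.4 × -16.0 = -19127 kJ/h
Sensible, feed 32.5→25 °C: -2988.6 kJ/h
Outlet flows (mol/h): A 164.56, B 164.56, C 1195.4, H₂O 1195.4
Sensible, products 25→172 °C: 62970 kJ/h
Q = ΔH = 40854 kJ/h = 11.348 kW
Heat supplied = 11.348 kW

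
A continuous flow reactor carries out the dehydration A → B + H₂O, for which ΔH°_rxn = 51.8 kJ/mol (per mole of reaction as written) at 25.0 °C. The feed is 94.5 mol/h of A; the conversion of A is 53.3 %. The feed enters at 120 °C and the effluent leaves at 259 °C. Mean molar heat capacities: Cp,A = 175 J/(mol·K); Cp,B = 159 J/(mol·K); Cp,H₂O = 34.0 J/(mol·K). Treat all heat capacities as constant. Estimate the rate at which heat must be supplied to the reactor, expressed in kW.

Q_in = 1.42 kW

Extent of reaction ξ = 0.533 × 94.5 = 50.369 mol/h
Reaction term: ξ·ΔH°_rxn = 50.369 × 51.8 = 2609.1 kJ/h
Sensible, feed 120→25 °C: -1571.1 kJ/h
Outlet flows (mol/h): A 44.131, B 50.369, H₂O 50.369
Sensible, products 25→259 °C: 4081.9 kJ/h
Q = ΔH = 5120 kJ/h = 1.4222 kW
Heat supplied = 1.4222 kW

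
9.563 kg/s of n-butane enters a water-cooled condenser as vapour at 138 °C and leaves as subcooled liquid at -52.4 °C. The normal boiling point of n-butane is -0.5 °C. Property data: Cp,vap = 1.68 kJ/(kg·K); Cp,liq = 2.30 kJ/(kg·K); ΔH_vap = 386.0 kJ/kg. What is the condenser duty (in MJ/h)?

vapour 138→-0.5 °C: -232.68 kJ/kg
condensation at -0.5 °C: -386 kJ/kg
liquid -0.5→-52.4 °C: -119.37 kJ/kg
Δh = -232.68 + -386 + -119.37 = -738.05 kJ/kg
Q = ṁ·Δh = 9.563 kg/s × -738.05 kJ/kg = -7058 kJ/s
|Q| = 7058 kW = 25409 MJ/h

Q_c = 25400 MJ/h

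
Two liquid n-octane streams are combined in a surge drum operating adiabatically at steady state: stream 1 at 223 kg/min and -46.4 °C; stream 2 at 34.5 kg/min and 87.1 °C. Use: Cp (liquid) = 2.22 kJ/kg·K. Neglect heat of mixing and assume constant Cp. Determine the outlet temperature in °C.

T_out = -28.5 °C

No heat crosses the boundary, so H_out = H_in.
Σ ṁᵢCp,ᵢTᵢ = 223×2.22×-46.4 + 34.5×2.22×87.1 = -16300
Σ ṁᵢCp,ᵢ = 223×2.22 + 34.5×2.22 = 571.65
T_out = -16300 / 571.65 = -28.514 °C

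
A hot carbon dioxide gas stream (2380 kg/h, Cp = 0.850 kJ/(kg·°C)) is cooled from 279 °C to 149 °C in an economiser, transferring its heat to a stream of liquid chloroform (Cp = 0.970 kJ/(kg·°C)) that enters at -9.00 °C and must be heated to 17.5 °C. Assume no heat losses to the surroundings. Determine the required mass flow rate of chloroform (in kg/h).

Heat released by hot stream: Q = 2380 × 0.850 × (279 − 149) = 262990 kJ/h
Energy balance on cold side (adiabatic exchanger): Q = ṁ_c·Cp_c·(T_c,out − T_c,in)
ṁ_c = 262990 / [0.970 × (17.5 − -9.00)] = 10231 kg/h

ṁ_c = 10200 kg/h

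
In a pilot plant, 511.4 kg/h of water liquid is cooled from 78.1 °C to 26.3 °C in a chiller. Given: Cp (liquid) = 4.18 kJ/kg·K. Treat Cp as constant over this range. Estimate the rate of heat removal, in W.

Q_c = 30800 W

Q = ṁ·Cp·ΔT = 511.4 × 4.18 × (26.3 − 78.1) = -110730 kJ/h
Converting: 110730 / 3600 s = 30.758 kW
Cooling duty = 30758 W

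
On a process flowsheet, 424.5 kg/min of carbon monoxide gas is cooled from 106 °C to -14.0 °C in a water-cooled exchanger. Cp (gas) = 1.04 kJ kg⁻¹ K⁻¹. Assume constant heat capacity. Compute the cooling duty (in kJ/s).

Q = ṁ·Cp·ΔT = 424.5 × 1.04 × (-14.0 − 106) = -52978 kJ/min
Converting: 52978 / 60 s = 882.96 kW

Q_c = 883 kJ/s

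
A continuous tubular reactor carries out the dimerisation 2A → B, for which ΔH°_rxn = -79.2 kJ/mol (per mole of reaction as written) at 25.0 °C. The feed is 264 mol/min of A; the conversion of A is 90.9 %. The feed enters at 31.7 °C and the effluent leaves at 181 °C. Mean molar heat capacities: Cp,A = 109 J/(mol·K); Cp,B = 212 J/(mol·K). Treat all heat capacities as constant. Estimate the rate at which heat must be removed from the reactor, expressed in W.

Extent of reaction ξ = 0.909 × 264 / 2 = 119.99 mol/min
Reaction term: ξ·ΔH°_rxn = 119.99 × -79.2 = -9503 kJ/min
Sensible, feed 31.7→25 °C: -192.8 kJ/min
Outlet flows (mol/min): A 24.024, B 119.99
Sensible, products 25→181 °C: 4376.7 kJ/min
Q = ΔH = -5319.1 kJ/min = -88.652 kW
Heat removed = 88652 W

Q_out = 88700 W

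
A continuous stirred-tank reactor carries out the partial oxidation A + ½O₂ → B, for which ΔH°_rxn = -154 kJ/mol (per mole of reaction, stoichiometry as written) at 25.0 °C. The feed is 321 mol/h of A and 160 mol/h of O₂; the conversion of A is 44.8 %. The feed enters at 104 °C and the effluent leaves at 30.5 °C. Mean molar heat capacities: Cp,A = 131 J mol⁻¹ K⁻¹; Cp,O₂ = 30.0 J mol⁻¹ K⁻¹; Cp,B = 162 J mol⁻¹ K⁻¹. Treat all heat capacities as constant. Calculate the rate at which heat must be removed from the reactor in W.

Extent of reaction ξ = 0.448 × 321 = 143.81 mol/h
Reaction term: ξ·ΔH°_rxn = 143.81 × -154 = -22146 kJ/h
Sensible, feed 104→25 °C: -3701.2 kJ/h
Outlet flows (mol/h): A 177.19, O₂ 88.096, B 143.81
Sensible, products 25→30.5 °C: 270.34 kJ/h
Q = ΔH = -25577 kJ/h = -7.1048 kW
Heat removed = 7104.8 W

Q_out = 7100 W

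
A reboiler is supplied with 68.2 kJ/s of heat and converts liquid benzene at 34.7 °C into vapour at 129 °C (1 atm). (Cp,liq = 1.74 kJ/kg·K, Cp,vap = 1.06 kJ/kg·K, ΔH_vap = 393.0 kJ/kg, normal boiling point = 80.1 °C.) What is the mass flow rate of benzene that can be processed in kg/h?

Δh = 1.74×(80.1−34.7) + 393.0 + 1.06×(129−80.1) = 523.83 kJ/kg
Q = 68.2 kJ/s = 68.2 kJ/s = 245520 kJ/h
ṁ = Q/Δh = 245520 / 523.83 = 468.7 kg/h

ṁ = 469 kg/h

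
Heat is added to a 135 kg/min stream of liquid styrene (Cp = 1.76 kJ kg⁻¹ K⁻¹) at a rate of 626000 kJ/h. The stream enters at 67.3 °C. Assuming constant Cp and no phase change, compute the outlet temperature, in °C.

T_out = 111 °C

Q = 626000 kJ/h = 10433 kJ/min
ΔT = Q/(ṁ·Cp) = 10433/(135×1.76) = 43.911 K
T_out = 67.3 + 43.911 = 111.21 °C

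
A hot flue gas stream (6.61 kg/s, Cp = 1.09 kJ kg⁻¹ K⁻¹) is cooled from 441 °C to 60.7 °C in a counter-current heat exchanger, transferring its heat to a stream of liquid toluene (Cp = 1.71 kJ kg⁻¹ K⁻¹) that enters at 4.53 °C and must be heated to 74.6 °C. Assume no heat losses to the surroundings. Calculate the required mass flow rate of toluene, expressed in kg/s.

ṁ_c = 22.9 kg/s

Heat released by hot stream: Q = 6.61 × 1.09 × (441 − 60.7) = 2740 kJ/s
Energy balance on cold side (adiabatic exchanger): Q = ṁ_c·Cp_c·(T_c,out − T_c,in)
ṁ_c = 2740 / [1.71 × (74.6 − 4.53)] = 22.868 kg/s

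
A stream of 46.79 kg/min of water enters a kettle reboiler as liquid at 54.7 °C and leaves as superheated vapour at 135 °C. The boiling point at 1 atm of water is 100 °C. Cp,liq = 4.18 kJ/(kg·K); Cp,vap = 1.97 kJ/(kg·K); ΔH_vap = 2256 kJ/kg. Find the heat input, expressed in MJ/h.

liquid 54.7→100 °C: 189.35 kJ/kg
vaporisation at 100 °C: 2256 kJ/kg
vapour 100→135 °C: 68.95 kJ/kg
Δh = 189.35 + 2256 + 68.95 = 2514.3 kJ/kg
Q = ṁ·Δh = 46.79 kg/min × 2514.3 kJ/kg = 117640 kJ/min
|Q| = 1960.7 kW = 7058.7 MJ/h

Q = 7060 MJ/h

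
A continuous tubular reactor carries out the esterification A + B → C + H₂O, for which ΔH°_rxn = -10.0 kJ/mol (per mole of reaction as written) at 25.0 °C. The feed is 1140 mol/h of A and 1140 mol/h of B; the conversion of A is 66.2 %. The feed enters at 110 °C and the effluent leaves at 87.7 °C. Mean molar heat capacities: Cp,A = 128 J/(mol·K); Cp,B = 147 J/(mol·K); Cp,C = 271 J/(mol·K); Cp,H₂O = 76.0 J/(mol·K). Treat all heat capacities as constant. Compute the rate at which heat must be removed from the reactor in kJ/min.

Extent of reaction ξ = 0.662 × 1140 = 754.68 mol/h
Reaction term: ξ·ΔH°_rxn = 754.68 × -10.0 = -7546.8 kJ/h
Sensible, feed 110→25 °C: -26648 kJ/h
Outlet flows (mol/h): A 385.32, B 385.32, C 754.68, H₂O 754.68
Sensible, products 25→87.7 °C: 23063 kJ/h
Q = ΔH = -11131 kJ/h = -3.0919 kW
Heat removed = 185.52 kJ/min

Q_out = 186 kJ/min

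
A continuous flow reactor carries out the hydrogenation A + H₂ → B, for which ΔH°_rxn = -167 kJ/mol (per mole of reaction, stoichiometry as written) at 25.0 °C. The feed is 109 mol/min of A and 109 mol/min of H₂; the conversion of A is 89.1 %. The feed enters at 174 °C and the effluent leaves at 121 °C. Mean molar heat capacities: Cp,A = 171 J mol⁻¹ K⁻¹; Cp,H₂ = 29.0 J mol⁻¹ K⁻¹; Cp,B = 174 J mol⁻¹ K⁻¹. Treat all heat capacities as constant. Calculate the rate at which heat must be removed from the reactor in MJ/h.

Extent of reaction ξ = 0.891 × 109 = 97.119 mol/min
Reaction term: ξ·ΔH°_rxn = 97.119 × -167 = -16219 kJ/min
Sensible, feed 174→25 °C: -3248.2 kJ/min
Outlet flows (mol/min): A 11.881, H₂ 11.881, B 97.119
Sensible, products 25→121 °C: 1850.4 kJ/min
Q = ΔH = -17617 kJ/min = -293.61 kW
Heat removed = 1057 MJ/h

Q_out = 1060 MJ/h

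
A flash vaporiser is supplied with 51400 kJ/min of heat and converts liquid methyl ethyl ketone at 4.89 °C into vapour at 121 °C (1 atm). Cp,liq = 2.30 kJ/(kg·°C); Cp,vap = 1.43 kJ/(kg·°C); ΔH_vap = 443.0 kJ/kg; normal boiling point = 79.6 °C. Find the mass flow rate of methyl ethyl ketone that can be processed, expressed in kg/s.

ṁ = 1.27 kg/s

Δh = 2.30×(79.6−4.89) + 443.0 + 1.43×(121−79.6) = 674.03 kJ/kg
Q = 51400 kJ/min = 856.67 kJ/s = 856.67 kJ/s
ṁ = Q/Δh = 856.67 / 674.03 = 1.271 kg/s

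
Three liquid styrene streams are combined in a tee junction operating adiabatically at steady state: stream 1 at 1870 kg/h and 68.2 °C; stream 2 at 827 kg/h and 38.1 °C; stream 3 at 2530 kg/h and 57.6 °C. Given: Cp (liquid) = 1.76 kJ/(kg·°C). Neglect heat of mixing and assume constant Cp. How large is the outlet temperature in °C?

No heat crosses the boundary, so H_out = H_in.
T_out = Σ ṁᵢCp,ᵢTᵢ / Σ ṁᵢCp,ᵢ
      = 536400 / 9199.5 = 58.307 °C

T_out = 58.3 °C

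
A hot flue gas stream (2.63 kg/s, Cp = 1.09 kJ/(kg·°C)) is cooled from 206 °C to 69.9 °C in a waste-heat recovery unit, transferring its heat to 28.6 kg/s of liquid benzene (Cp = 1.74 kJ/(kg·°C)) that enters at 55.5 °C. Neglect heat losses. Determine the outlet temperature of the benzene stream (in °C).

Heat released by hot stream: Q = 2.63 × 1.09 × (206 − 69.9) = 390.16 kJ/s
Energy balance on cold side (adiabatic exchanger): Q = ṁ_c·Cp_c·(T_c,out − T_c,in)
T_c,out = 55.5 + 390.16/(28.6 × 1.74) = 63.34 °C

T_c,out = 63.3 °C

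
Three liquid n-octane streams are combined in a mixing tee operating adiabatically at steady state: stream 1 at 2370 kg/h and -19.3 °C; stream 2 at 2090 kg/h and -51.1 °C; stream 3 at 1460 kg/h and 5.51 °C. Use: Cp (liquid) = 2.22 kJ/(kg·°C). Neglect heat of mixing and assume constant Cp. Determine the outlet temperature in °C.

Adiabatic, steady state ⇒ Σ ṁᵢCp,ᵢ(T_out − Tᵢ) = 0
T_out = Σ ṁᵢCp,ᵢTᵢ / Σ ṁᵢCp,ᵢ
      = -320780 / 13142 = -24.408 °C

T_out = -24.4 °C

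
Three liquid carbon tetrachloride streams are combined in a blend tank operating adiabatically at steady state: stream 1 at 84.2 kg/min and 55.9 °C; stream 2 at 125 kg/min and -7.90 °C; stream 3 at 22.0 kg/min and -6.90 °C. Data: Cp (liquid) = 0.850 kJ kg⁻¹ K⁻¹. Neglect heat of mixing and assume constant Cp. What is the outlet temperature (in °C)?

Adiabatic, steady state ⇒ Σ ṁᵢCp,ᵢ(T_out − Tᵢ) = 0
T_out = Σ ṁᵢCp,ᵢTᵢ / Σ ṁᵢCp,ᵢ
      = 3032.4 / 196.52 = 15.43 °C

T_out = 15.4 °C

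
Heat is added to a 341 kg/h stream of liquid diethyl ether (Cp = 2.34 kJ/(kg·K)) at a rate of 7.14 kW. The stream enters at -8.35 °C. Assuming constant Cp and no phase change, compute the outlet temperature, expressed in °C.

T_out = 23.9 °C

Q = 7.14 kW = 25704 kJ/h
ΔT = Q/(ṁ·Cp) = 25704/(341×2.34) = 32.213 K
T_out = -8.35 + 32.213 = 23.863 °C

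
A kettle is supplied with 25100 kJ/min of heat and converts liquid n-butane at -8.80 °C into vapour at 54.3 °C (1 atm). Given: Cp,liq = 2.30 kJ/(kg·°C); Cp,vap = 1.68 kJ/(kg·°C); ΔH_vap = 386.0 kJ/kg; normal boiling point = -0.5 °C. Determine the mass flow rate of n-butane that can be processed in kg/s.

Δh = 2.30×(-0.5−-8.80) + 386.0 + 1.68×(54.3−-0.5) = 497.15 kJ/kg
Q = 25100 kJ/min = 418.33 kJ/s = 418.33 kJ/s
ṁ = Q/Δh = 418.33 / 497.15 = 0.84146 kg/s

ṁ = 0.841 kg/s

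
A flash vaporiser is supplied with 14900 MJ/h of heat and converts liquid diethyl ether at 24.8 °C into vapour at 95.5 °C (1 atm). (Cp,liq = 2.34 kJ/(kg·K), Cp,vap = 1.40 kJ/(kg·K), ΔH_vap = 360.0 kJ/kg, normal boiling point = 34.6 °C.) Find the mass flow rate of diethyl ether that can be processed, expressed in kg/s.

ṁ = 8.84 kg/s

Δh = 2.34×(34.6−24.8) + 360.0 + 1.40×(95.5−34.6) = 468.19 kJ/kg
Q = 14900 MJ/h = 4138.9 kJ/s = 4138.9 kJ/s
ṁ = Q/Δh = 4138.9 / 468.19 = 8.8402 kg/s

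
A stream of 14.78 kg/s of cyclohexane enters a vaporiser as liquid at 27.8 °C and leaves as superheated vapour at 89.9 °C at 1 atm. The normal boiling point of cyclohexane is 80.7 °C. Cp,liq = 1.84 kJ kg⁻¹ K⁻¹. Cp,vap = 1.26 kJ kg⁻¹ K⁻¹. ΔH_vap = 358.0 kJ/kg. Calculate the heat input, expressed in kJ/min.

liquid 27.8→80.7 °C: 97.336 kJ/kg
vaporisation at 80.7 °C: 358 kJ/kg
vapour 80.7→89.9 °C: 11.592 kJ/kg
Δh = 97.336 + 358 + 11.592 = 466.93 kJ/kg
Q = ṁ·Δh = 14.78 kg/s × 466.93 kJ/kg = 6901.2 kJ/s
|Q| = 6901.2 kW = 414070 kJ/min

Q = 414000 kJ/min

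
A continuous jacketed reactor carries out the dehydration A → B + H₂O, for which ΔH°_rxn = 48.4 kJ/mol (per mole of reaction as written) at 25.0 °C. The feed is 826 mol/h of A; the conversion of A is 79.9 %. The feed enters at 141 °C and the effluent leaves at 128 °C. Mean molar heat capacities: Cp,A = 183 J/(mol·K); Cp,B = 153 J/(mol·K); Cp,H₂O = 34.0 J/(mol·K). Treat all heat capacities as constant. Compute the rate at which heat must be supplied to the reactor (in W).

Q_in = 8400 W

Extent of reaction ξ = 0.799 × 826 = 659.97 mol/h
Reaction term: ξ·ΔH°_rxn = 659.97 × 48.4 = 31943 kJ/h
Sensible, feed 141→25 °C: -17534 kJ/h
Outlet flows (mol/h): A 166.03, B 659.97, H₂O 659.97
Sensible, products 25→128 °C: 15841 kJ/h
Q = ΔH = 30250 kJ/h = 8.4027 kW
Heat supplied = 8402.7 W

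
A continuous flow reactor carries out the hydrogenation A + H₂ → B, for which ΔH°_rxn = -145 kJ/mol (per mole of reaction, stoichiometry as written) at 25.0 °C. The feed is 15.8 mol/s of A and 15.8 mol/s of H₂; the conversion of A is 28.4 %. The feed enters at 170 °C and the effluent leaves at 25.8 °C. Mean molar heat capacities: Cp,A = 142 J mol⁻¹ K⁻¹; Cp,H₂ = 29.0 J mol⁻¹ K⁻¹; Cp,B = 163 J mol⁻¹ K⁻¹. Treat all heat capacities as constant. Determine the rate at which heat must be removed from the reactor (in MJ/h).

Q_out = 3740 MJ/h

Extent of reaction ξ = 0.284 × 15.8 = 4.4872 mol/s
Reaction term: ξ·ΔH°_rxn = 4.4872 × -145 = -650.64 kJ/s
Sensible, feed 170→25 °C: -391.76 kJ/s
Outlet flows (mol/s): A 11.313, H₂ 11.313, B 4.4872
Sensible, products 25→25.8 °C: 2.1327 kJ/s
Q = ΔH = -1040.3 kJ/s = -1040.3 kW
Heat removed = 3745 MJ/h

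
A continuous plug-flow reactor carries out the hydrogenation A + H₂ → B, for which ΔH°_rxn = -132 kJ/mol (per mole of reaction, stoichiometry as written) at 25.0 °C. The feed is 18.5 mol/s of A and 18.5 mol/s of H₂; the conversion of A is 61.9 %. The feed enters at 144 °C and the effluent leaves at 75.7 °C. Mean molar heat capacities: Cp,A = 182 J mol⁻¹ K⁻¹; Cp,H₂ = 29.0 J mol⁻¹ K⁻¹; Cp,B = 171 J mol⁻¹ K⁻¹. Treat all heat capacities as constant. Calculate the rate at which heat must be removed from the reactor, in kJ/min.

Extent of reaction ξ = 0.619 × 18.5 = 11.451 mol/s
Reaction term: ξ·ΔH°_rxn = 11.451 × -132 = -1511.6 kJ/s
Sensible, feed 144→25 °C: -464.52 kJ/s
Outlet flows (mol/s): A 7.0485, H₂ 7.0485, B 11.451
Sensible, products 25→75.7 °C: 174.68 kJ/s
Q = ΔH = -1801.4 kJ/s = -1801.4 kW
Heat removed = 108090 kJ/min

Q_out = 108000 kJ/min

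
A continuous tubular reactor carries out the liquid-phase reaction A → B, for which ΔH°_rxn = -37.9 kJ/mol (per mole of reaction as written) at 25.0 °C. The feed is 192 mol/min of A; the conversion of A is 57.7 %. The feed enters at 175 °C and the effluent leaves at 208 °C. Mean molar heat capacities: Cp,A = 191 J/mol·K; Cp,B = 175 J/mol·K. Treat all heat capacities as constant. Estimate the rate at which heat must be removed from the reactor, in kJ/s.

Q_out = 55.2 kJ/s

Extent of reaction ξ = 0.577 × 192 = 110.78 mol/min
Reaction term: ξ·ΔH°_rxn = 110.78 × -37.9 = -4198.7 kJ/min
Sensible, feed 175→25 °C: -5500.8 kJ/min
Outlet flows (mol/min): A 81.216, B 110.78
Sensible, products 25→208 °C: 6386.6 kJ/min
Q = ΔH = -3312.9 kJ/min = -55.215 kW
Heat removed = 55.215 kJ/s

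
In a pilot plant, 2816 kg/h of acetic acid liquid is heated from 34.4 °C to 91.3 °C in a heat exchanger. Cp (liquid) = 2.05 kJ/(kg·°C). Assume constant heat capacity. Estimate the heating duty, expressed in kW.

Q = ṁ·Cp·ΔT = 2816 × 2.05 × (91.3 − 34.4) = 328470 kJ/h
Converting: 328470 / 3600 s = 91.242 kW

Q = 91.2 kW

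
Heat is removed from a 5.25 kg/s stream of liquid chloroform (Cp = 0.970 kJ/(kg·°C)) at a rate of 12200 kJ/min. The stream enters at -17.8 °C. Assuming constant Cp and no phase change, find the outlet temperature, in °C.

Q = 12200 kJ/min = 203.33 kJ/s
ΔT = Q/(ṁ·Cp) = 203.33/(5.25×0.970) = 39.928 K
T_out = -17.8 − 39.928 = -57.728 °C

T_out = -57.7 °C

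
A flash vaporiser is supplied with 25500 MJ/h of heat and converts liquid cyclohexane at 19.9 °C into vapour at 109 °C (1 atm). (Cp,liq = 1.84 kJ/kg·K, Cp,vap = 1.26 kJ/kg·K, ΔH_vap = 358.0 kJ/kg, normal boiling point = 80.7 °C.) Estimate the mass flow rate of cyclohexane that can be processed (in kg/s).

Δh = 1.84×(80.7−19.9) + 358.0 + 1.26×(109−80.7) = 505.53 kJ/kg
Q = 25500 MJ/h = 7083.3 kJ/s = 7083.3 kJ/s
ṁ = Q/Δh = 7083.3 / 505.53 = 14.012 kg/s

ṁ = 14.0 kg/s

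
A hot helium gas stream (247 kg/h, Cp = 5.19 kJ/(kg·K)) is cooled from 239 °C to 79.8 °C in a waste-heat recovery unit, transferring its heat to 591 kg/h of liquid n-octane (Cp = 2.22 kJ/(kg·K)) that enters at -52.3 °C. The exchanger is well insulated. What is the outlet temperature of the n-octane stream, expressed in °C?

Heat released by hot stream: Q = 247 × 5.19 × (239 − 79.8) = 204080 kJ/h
Energy balance on cold side (adiabatic exchanger): Q = ṁ_c·Cp_c·(T_c,out − T_c,in)
T_c,out = -52.3 + 204080/(591 × 2.22) = 103.25 °C

T_c,out = 103 °C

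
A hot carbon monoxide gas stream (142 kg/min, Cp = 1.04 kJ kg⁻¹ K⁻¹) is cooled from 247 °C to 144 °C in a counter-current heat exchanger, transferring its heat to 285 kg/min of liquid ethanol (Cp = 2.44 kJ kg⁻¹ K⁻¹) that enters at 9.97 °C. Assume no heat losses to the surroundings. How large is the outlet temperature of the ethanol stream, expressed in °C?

Heat released by hot stream: Q = 142 × 1.04 × (247 − 144) = 15211 kJ/min
Energy balance on cold side (adiabatic exchanger): Q = ṁ_c·Cp_c·(T_c,out − T_c,in)
T_c,out = 9.97 + 15211/(285 × 2.44) = 31.844 °C

T_c,out = 31.8 °C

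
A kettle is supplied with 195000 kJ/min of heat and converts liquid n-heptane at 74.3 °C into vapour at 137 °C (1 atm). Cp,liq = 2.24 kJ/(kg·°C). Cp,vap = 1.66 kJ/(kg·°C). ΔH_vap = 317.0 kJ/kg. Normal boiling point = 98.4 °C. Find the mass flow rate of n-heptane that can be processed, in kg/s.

ṁ = 7.47 kg/s

Δh = 2.24×(98.4−74.3) + 317.0 + 1.66×(137−98.4) = 435.06 kJ/kg
Q = 195000 kJ/min = 3250 kJ/s = 3250 kJ/s
ṁ = Q/Δh = 3250 / 435.06 = 7.4702 kg/s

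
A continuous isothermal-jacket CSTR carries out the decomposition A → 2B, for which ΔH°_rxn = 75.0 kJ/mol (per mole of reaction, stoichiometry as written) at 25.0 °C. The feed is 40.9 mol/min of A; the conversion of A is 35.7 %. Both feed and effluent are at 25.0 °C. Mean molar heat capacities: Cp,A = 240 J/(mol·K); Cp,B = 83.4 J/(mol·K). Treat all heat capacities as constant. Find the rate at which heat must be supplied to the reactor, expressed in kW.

Extent of reaction ξ = 0.357 × 40.9 = 14.601 mol/min
Reaction term: ξ·ΔH°_rxn = 14.601 × 75.0 = 1095.1 kJ/min
Q = ΔH = 1095.1 kJ/min = 18.252 kW
Heat supplied = 18.252 kW

Q_in = 18.3 kW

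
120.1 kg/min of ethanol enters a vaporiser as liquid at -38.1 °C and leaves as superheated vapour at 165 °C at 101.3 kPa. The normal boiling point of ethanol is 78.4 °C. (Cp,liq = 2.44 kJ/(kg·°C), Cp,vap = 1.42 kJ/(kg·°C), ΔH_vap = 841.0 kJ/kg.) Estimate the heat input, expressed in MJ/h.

liquid -38.1→78.4 °C: 284.26 kJ/kg
vaporisation at 78.4 °C: 841 kJ/kg
vapour 78.4→165 °C: 122.97 kJ/kg
Δh = 284.26 + 841 + 122.97 = 1248.2 kJ/kg
Q = ṁ·Δh = 120.1 kg/min × 1248.2 kJ/kg = 149910 kJ/min
|Q| = 2498.5 kW = 8994.8 MJ/h

Q = 8990 MJ/h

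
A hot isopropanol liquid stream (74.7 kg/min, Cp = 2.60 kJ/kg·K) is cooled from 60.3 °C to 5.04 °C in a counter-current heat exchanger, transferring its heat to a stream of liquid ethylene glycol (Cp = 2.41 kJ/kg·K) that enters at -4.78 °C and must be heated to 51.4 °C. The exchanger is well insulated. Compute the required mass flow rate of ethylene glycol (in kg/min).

Heat released by hot stream: Q = 74.7 × 2.60 × (60.3 − 5.04) = 10733 kJ/min
Energy balance on cold side (adiabatic exchanger): Q = ṁ_c·Cp_c·(T_c,out − T_c,in)
ṁ_c = 10733 / [2.41 × (51.4 − -4.78)] = 79.269 kg/min

ṁ_c = 79.3 kg/min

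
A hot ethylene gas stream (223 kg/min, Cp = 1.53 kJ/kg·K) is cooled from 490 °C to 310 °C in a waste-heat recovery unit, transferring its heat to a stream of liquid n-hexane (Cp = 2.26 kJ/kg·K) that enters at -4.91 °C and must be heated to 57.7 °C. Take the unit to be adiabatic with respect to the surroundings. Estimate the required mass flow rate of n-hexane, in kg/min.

Heat released by hot stream: Q = 223 × 1.53 × (490 − 310) = 61414 kJ/min
Energy balance on cold side (adiabatic exchanger): Q = ṁ_c·Cp_c·(T_c,out − T_c,in)
ṁ_c = 61414 / [2.26 × (57.7 − -4.91)] = 434.03 kg/min

ṁ_c = 434 kg/min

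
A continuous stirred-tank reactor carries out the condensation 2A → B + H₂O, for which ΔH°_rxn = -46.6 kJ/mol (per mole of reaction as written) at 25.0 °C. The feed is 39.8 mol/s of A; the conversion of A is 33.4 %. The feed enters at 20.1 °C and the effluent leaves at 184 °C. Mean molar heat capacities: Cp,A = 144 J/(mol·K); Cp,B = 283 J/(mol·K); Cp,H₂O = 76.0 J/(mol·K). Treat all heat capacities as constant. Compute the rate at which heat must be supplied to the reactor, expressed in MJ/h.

Q_in = 2540 MJ/h

Extent of reaction ξ = 0.334 × 39.8 / 2 = 6.6466 mol/s
Reaction term: ξ·ΔH°_rxn = 6.6466 × -46.6 = -309.73 kJ/s
Sensible, feed 20.1→25 °C: 28.083 kJ/s
Outlet flows (mol/s): A 26.507, B 6.6466, H₂O 6.6466
Sensible, products 25→184 °C: 986.29 kJ/s
Q = ΔH = 704.65 kJ/s = 704.65 kW
Heat supplied = 2536.7 MJ/h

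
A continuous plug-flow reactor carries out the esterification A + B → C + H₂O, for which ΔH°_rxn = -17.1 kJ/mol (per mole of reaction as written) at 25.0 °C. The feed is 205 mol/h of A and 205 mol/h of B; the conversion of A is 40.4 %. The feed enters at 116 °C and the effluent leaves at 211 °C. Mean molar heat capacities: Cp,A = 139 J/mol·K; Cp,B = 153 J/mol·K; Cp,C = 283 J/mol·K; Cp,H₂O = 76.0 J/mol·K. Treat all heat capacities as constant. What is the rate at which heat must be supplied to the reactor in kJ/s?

Extent of reaction ξ = 0.404 × 205 = 82.82 mol/h
Reaction term: ξ·ΔH°_rxn = 82.82 × -17.1 = -1416.2 kJ/h
Sensible, feed 116→25 °C: -5447.3 kJ/h
Outlet flows (mol/h): A 122.18, B 122.18, C 82.82, H₂O 82.82
Sensible, products 25→211 °C: 12166 kJ/h
Q = ΔH = 5302.6 kJ/h = 1.4729 kW
Heat supplied = 1.4729 kJ/s

Q_in = 1.47 kJ/s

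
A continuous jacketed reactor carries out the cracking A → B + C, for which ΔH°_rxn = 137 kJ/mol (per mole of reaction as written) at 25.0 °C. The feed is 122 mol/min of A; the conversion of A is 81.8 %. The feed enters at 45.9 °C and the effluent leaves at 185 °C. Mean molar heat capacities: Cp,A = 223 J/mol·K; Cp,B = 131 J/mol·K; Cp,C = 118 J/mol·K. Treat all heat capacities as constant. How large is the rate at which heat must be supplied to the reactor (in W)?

Q_in = 298000 W

Extent of reaction ξ = 0.818 × 122 = 99.796 mol/min
Reaction term: ξ·ΔH°_rxn = 99.796 × 137 = 13672 kJ/min
Sensible, feed 45.9→25 °C: -568.61 kJ/min
Outlet flows (mol/min): A 22.204, B 99.796, C 99.796
Sensible, products 25→185 °C: 4768.1 kJ/min
Q = ΔH = 17872 kJ/min = 297.86 kW
Heat supplied = 297860 W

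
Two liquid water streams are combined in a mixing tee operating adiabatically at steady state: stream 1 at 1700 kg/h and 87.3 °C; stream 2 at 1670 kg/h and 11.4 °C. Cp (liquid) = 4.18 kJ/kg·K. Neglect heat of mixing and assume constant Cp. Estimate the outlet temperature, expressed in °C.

Energy balance with Q = 0: Σ ṁᵢCp,ᵢ(T_out − Tᵢ) = 0
T_out = Σ ṁᵢCp,ᵢTᵢ / Σ ṁᵢCp,ᵢ
      = 699930 / 14087 = 49.688 °C

T_out = 49.7 °C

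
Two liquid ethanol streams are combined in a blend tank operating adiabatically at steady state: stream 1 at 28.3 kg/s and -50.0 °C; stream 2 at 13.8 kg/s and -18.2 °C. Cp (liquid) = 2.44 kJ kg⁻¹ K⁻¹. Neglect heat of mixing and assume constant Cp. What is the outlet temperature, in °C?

No heat crosses the boundary, so H_out = H_in.
T_out = Σ ṁᵢCp,ᵢTᵢ / Σ ṁᵢCp,ᵢ
      = -4065.4 / 102.72 = -39.576 °C

T_out = -39.6 °C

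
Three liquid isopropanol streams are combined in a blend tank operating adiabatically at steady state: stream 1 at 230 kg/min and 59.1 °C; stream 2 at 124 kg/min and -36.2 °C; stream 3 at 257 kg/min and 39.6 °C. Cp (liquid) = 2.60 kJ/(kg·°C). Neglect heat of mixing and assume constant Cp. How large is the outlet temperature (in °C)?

T_out = 31.6 °C

Energy balance with Q = 0: Σ ṁᵢCp,ᵢ(T_out − Tᵢ) = 0
Σ ṁᵢCp,ᵢTᵢ = 230×2.60×59.1 + 124×2.60×-36.2 + 257×2.60×39.6 = 50132
Σ ṁᵢCp,ᵢ = 230×2.60 + 124×2.60 + 257×2.60 = 1588.6
T_out = 50132 / 1588.6 = 31.557 °C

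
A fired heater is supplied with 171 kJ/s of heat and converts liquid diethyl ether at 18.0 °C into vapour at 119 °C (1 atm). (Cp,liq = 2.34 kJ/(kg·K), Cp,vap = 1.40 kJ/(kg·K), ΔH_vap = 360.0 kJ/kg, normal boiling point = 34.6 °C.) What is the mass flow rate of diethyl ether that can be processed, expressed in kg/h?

Δh = 2.34×(34.6−18.0) + 360.0 + 1.40×(119−34.6) = 517 kJ/kg
Q = 171 kJ/s = 171 kJ/s = 615600 kJ/h
ṁ = Q/Δh = 615600 / 517 = 1190.7 kg/h

ṁ = 1190 kg/h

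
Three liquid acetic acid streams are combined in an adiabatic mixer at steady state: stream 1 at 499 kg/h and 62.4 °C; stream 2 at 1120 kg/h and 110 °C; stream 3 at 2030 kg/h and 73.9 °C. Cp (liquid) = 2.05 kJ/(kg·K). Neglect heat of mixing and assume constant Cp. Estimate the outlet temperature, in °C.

T_out = 83.4 °C

Energy balance with Q = 0: Σ ṁᵢCp,ᵢ(T_out − Tᵢ) = 0
Σ ṁᵢCp,ᵢTᵢ = 499×2.05×62.4 + 1120×2.05×110 + 2030×2.05×73.9 = 623930
Σ ṁᵢCp,ᵢ = 499×2.05 + 1120×2.05 + 2030×2.05 = 7480.4
T_out = 623930 / 7480.4 = 83.408 °C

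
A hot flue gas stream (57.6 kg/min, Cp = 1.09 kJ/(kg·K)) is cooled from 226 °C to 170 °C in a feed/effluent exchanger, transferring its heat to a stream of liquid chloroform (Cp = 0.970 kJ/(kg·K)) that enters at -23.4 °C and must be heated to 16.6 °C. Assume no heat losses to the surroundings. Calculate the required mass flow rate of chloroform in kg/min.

Heat released by hot stream: Q = 57.6 × 1.09 × (226 − 170) = 3515.9 kJ/min
Energy balance on cold side (adiabatic exchanger): Q = ṁ_c·Cp_c·(T_c,out − T_c,in)
ṁ_c = 3515.9 / [0.970 × (16.6 − -23.4)] = 90.616 kg/min

ṁ_c = 90.6 kg/min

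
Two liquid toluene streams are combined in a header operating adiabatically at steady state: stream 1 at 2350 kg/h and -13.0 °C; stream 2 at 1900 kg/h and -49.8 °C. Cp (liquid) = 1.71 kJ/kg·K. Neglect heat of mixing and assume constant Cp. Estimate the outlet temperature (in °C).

T_out = -29.5 °C

Energy balance with Q = 0: Σ ṁᵢCp,ᵢ(T_out − Tᵢ) = 0
T_out = Σ ṁᵢCp,ᵢTᵢ / Σ ṁᵢCp,ᵢ
      = -214040 / 7267.5 = -29.452 °C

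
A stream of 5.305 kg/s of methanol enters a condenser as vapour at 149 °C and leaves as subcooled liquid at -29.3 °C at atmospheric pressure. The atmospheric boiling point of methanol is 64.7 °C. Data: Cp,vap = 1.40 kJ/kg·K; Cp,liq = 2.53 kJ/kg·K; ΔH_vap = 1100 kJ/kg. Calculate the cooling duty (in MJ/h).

Q_c = 27800 MJ/h

vapour 149→64.7 °C: -118.02 kJ/kg
condensation at 64.7 °C: -1100 kJ/kg
liquid 64.7→-29.3 °C: -237.82 kJ/kg
Δh = -118.02 + -1100 + -237.82 = -1455.8 kJ/kg
Q = ṁ·Δh = 5.305 kg/s × -1455.8 kJ/kg = -7723.2 kJ/s
|Q| = 7723.2 kW = 27804 MJ/h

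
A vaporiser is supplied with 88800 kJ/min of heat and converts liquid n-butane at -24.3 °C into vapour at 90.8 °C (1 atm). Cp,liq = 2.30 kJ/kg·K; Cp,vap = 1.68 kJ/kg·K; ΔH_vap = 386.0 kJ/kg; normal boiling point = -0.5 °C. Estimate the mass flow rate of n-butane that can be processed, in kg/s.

ṁ = 2.49 kg/s

Δh = 2.30×(-0.5−-24.3) + 386.0 + 1.68×(90.8−-0.5) = 594.12 kJ/kg
Q = 88800 kJ/min = 1480 kJ/s = 1480 kJ/s
ṁ = Q/Δh = 1480 / 594.12 = 2.4911 kg/s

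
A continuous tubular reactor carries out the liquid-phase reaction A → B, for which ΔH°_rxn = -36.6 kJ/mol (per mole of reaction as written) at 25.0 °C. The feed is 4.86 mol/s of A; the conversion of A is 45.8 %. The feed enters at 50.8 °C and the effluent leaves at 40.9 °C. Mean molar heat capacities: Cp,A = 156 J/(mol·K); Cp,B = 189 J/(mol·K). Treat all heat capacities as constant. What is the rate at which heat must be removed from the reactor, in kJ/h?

Q_out = 316000 kJ/h

Extent of reaction ξ = 0.458 × 4.86 = 2.2259 mol/s
Reaction term: ξ·ΔH°_rxn = 2.2259 × -36.6 = -81.467 kJ/s
Sensible, feed 50.8→25 °C: -19.561 kJ/s
Outlet flows (mol/s): A 2.6341, B 2.2259
Sensible, products 25→40.9 °C: 13.223 kJ/s
Q = ΔH = -87.805 kJ/s = -87.805 kW
Heat removed = 316100 kJ/h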